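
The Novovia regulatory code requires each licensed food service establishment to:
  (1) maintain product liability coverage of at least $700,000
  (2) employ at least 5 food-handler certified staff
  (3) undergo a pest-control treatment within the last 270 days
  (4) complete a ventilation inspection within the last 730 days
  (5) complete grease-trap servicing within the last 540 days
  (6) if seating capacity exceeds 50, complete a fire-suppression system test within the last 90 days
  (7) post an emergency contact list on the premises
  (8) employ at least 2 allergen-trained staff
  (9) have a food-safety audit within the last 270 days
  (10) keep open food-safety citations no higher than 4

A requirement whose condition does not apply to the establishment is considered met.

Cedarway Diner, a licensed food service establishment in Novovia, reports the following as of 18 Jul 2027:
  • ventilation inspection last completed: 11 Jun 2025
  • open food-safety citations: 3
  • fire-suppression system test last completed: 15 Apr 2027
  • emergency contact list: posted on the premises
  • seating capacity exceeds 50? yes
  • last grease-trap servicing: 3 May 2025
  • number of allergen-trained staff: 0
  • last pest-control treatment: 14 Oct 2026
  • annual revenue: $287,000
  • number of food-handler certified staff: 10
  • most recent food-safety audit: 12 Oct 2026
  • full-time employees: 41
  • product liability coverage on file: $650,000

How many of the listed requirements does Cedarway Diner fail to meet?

1. product liability coverage $650,000 < $700,000 → not met
2. food-handler certified staff 10 ≥ 5 → met
3. pest-control treatment 277 days ago vs limit 270 → not met
4. ventilation inspection 767 days ago vs limit 730 → not met
5. grease-trap servicing 806 days ago vs limit 540 → not met
6. condition 'seating capacity exceeds 50' holds; fire-suppression system test 94 days ago vs limit 90 → not met
7. emergency contact list present → met
8. allergen-trained staff 0 < 2 → not met
9. food-safety audit 279 days ago vs limit 270 → not met
10. open food-safety citations 3 ≤ 4 → met
Not met: 7 of 10

7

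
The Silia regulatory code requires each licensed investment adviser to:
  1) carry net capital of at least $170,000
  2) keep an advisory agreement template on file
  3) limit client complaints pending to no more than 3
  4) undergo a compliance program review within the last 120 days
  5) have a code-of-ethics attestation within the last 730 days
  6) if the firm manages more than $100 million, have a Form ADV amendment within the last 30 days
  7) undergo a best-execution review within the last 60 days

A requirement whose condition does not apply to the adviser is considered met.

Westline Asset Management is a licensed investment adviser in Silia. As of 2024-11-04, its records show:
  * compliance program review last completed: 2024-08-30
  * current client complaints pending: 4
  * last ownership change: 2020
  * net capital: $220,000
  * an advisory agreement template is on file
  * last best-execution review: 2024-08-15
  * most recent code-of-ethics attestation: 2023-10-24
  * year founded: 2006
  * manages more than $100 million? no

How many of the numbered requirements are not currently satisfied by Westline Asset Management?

2

1. net capital $220,000 ≥ $170,000 → met
2. advisory agreement template present → met
3. client complaints pending 4 > 3 → not met
4. compliance program review 66 days ago vs limit 120 → met
5. code-of-ethics attestation 377 days ago vs limit 730 → met
6. condition 'manages more than $100 million' does not hold → requirement n/a → met
7. best-execution review 81 days ago vs limit 60 → not met
Not met: 2 of 7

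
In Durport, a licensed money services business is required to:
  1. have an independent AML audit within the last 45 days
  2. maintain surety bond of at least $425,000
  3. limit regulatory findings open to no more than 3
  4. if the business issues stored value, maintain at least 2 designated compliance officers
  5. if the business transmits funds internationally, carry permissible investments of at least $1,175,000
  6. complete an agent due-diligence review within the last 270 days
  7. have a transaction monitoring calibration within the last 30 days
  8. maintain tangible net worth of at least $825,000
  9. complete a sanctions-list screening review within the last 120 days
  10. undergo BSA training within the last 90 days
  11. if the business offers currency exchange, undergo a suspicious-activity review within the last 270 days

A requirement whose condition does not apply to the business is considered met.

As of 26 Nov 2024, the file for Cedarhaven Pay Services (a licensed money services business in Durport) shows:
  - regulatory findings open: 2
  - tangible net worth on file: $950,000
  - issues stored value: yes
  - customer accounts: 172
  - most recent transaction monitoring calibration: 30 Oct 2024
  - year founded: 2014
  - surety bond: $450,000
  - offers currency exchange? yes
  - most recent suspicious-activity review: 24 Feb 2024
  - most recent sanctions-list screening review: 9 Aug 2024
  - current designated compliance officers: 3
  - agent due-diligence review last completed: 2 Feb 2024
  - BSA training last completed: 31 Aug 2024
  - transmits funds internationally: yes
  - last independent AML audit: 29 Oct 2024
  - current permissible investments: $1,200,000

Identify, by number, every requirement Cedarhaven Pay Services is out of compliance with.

1. independent AML audit 28 days ago vs limit 45 → met
2. surety bond $450,000 ≥ $425,000 → met
3. regulatory findings open 2 ≤ 3 → met
4. condition 'issues stored value' holds; designated compliance officers 3 ≥ 2 → met
5. condition 'transmits funds internationally' holds; permissible investments $1,200,000 ≥ $1,175,000 → met
6. agent due-diligence review 298 days ago vs limit 270 → not met
7. transaction monitoring calibration 27 days ago vs limit 30 → met
8. tangible net worth $950,000 ≥ $825,000 → met
9. sanctions-list screening review 109 days ago vs limit 120 → met
10. BSA training 87 days ago vs limit 90 → met
11. condition 'offers currency exchange' holds; suspicious-activity review 276 days ago vs limit 270 → not met
Not met: 6, 11

6, 11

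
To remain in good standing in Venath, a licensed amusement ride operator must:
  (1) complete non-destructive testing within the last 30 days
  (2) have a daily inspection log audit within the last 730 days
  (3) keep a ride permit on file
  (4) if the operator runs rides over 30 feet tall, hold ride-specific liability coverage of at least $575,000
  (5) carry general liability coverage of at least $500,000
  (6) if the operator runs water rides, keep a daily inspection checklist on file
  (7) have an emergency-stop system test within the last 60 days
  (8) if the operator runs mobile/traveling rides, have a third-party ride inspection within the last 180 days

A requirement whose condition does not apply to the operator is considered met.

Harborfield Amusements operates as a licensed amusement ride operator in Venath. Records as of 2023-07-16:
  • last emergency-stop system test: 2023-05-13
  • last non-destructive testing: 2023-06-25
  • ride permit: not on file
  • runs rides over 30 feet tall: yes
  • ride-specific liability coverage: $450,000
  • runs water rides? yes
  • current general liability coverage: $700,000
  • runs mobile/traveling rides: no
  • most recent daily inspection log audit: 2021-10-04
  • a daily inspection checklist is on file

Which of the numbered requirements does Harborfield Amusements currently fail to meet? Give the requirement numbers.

1. non-destructive testing 21 days ago vs limit 30 → met
2. daily inspection log audit 650 days ago vs limit 730 → met
3. ride permit absent → not met
4. condition 'runs rides over 30 feet tall' holds; ride-specific liability coverage $450,000 < $575,000 → not met
5. general liability coverage $700,000 ≥ $500,000 → met
6. condition 'runs water rides' holds; daily inspection checklist present → met
7. emergency-stop system test 64 days ago vs limit 60 → not met
8. condition 'runs mobile/traveling rides' does not hold → requirement n/a → met
Not met: 3, 4, 7

3, 4, 7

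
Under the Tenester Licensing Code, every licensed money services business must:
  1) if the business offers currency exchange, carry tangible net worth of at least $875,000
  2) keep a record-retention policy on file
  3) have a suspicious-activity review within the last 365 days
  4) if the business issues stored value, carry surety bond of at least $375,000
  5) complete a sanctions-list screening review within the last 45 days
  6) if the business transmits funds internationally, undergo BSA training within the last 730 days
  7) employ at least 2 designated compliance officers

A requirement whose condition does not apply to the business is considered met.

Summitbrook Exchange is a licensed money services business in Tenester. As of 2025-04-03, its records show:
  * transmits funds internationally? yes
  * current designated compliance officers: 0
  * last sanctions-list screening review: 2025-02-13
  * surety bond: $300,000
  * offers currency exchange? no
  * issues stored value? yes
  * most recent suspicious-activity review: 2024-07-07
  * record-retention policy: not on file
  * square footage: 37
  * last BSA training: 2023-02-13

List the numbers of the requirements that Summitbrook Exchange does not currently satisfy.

1. condition 'offers currency exchange' does not hold → requirement n/a → met
2. record-retention policy absent → not met
3. suspicious-activity review 270 days ago vs limit 365 → met
4. condition 'issues stored value' holds; surety bond $300,000 < $375,000 → not met
5. sanctions-list screening review 49 days ago vs limit 45 → not met
6. condition 'transmits funds internationally' holds; BSA training 780 days ago vs limit 730 → not met
7. designated compliance officers 0 < 2 → not met
Not met: 2, 4, 5, 6, 7

2, 4, 5, 6, 7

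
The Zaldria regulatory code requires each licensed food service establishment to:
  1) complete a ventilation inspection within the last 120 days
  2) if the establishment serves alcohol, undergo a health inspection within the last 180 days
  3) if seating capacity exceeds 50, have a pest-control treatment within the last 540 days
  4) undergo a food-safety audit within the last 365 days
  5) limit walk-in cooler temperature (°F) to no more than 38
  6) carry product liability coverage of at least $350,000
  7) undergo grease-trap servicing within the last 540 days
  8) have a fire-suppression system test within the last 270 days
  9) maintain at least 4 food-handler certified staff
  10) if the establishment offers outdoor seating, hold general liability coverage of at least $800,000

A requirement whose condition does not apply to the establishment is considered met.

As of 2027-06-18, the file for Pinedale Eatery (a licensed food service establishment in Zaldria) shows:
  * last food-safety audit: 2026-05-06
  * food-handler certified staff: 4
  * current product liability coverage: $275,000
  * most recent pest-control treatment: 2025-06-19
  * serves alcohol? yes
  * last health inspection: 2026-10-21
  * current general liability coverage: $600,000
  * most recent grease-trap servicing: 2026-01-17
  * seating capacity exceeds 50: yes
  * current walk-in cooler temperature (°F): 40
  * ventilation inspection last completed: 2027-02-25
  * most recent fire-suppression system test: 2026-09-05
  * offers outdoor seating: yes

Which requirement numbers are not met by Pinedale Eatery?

1. ventilation inspection 113 days ago vs limit 120 → met
2. condition 'serves alcohol' holds; health inspection 240 days ago vs limit 180 → not met
3. condition 'seating capacity exceeds 50' holds; pest-control treatment 729 days ago vs limit 540 → not met
4. food-safety audit 408 days ago vs limit 365 → not met
5. walk-in cooler temperature (°F) 40 > 38 → not met
6. product liability coverage $275,000 < $350,000 → not met
7. grease-trap servicing 517 days ago vs limit 540 → met
8. fire-suppression system test 286 days ago vs limit 270 → not met
9. food-handler certified staff 4 ≥ 4 → met
10. condition 'offers outdoor seating' holds; general liability coverage $600,000 < $800,000 → not met
Not met: 2, 3, 4, 5, 6, 8, 10

2, 3, 4, 5, 6, 8, 10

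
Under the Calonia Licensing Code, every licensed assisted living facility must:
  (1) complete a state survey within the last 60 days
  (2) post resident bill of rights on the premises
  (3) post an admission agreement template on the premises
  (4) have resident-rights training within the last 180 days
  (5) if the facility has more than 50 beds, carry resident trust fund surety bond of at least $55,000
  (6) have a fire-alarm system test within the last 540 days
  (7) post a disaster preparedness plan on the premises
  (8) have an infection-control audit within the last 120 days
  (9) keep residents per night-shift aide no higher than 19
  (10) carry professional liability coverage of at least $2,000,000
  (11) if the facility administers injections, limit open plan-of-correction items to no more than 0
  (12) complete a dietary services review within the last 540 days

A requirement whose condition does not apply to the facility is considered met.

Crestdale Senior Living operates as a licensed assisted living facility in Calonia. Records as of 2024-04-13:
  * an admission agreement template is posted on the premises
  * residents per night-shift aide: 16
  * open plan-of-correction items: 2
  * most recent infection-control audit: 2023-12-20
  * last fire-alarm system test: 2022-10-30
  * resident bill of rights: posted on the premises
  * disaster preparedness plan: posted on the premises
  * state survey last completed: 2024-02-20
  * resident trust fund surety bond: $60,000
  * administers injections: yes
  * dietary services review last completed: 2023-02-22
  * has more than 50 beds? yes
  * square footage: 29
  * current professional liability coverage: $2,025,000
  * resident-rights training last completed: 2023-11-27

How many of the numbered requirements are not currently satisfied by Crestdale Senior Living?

1

1. state survey 53 days ago vs limit 60 → met
2. resident bill of rights present → met
3. admission agreement template present → met
4. resident-rights training 138 days ago vs limit 180 → met
5. condition 'has more than 50 beds' holds; resident trust fund surety bond $60,000 ≥ $55,000 → met
6. fire-alarm system test 531 days ago vs limit 540 → met
7. disaster preparedness plan present → met
8. infection-control audit 115 days ago vs limit 120 → met
9. residents per night-shift aide 16 ≤ 19 → met
10. professional liability coverage $2,025,000 ≥ $2,000,000 → met
11. condition 'administers injections' holds; open plan-of-correction items 2 > 0 → not met
12. dietary services review 416 days ago vs limit 540 → met
Not met: 1 of 12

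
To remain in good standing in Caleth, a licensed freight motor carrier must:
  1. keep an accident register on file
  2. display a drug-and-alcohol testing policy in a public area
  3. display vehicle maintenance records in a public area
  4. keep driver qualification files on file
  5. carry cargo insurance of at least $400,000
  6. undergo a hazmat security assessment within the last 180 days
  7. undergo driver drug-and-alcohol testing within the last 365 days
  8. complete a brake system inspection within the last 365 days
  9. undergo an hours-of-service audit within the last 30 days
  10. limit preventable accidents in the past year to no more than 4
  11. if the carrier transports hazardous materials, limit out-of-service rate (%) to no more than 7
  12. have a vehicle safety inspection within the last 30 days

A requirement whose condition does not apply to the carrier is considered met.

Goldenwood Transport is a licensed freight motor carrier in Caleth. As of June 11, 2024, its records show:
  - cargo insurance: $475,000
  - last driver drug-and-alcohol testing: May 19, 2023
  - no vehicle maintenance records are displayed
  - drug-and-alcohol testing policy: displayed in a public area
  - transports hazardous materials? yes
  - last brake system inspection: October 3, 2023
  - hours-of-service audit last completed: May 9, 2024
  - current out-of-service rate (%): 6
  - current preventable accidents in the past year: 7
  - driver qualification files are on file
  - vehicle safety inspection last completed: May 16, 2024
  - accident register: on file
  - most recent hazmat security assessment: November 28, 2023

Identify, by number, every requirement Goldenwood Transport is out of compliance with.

1. accident register present → met
2. drug-and-alcohol testing policy present → met
3. vehicle maintenance records absent → not met
4. driver qualification files present → met
5. cargo insurance $475,000 ≥ $400,000 → met
6. hazmat security assessment 196 days ago vs limit 180 → not met
7. driver drug-and-alcohol testing 389 days ago vs limit 365 → not met
8. brake system inspection 252 days ago vs limit 365 → met
9. hours-of-service audit 33 days ago vs limit 30 → not met
10. preventable accidents in the past year 7 > 4 → not met
11. condition 'transports hazardous materials' holds; out-of-service rate (%) 6 ≤ 7 → met
12. vehicle safety inspection 26 days ago vs limit 30 → met
Not met: 3, 6, 7, 9, 10

3, 6, 7, 9, 10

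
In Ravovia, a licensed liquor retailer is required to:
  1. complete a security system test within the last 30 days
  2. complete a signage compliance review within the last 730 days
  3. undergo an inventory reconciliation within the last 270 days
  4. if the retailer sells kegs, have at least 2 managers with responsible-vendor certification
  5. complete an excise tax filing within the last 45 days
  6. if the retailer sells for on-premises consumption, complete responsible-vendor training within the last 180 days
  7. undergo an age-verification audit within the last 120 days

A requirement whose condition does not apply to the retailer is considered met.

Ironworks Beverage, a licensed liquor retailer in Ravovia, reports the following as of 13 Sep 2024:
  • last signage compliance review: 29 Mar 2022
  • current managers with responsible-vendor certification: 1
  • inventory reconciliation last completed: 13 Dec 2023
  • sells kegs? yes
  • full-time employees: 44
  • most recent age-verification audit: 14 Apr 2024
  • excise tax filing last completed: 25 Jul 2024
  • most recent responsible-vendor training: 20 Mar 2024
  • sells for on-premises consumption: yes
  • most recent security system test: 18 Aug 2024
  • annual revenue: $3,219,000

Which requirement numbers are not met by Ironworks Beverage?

2, 3, 4, 5, 7

1. security system test 26 days ago vs limit 30 → met
2. signage compliance review 899 days ago vs limit 730 → not met
3. inventory reconciliation 275 days ago vs limit 270 → not met
4. condition 'sells kegs' holds; managers with responsible-vendor certification 1 < 2 → not met
5. excise tax filing 50 days ago vs limit 45 → not met
6. condition 'sells for on-premises consumption' holds; responsible-vendor training 177 days ago vs limit 180 → met
7. age-verification audit 152 days ago vs limit 120 → not met
Not met: 2, 3, 4, 5, 7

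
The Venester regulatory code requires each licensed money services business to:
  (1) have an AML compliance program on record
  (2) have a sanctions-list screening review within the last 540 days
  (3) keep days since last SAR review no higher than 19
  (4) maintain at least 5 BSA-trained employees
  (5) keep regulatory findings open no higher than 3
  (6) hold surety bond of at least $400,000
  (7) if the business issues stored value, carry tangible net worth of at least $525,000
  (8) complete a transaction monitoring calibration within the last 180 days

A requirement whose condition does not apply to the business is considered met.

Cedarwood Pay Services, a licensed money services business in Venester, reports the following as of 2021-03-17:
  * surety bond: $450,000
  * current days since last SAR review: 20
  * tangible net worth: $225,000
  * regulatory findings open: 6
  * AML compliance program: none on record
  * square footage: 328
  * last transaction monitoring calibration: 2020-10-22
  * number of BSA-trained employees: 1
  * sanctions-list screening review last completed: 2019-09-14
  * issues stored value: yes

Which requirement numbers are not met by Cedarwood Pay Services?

1. AML compliance program absent → not met
2. sanctions-list screening review 550 days ago vs limit 540 → not met
3. days since last SAR review 20 > 19 → not met
4. BSA-trained employees 1 < 5 → not met
5. regulatory findings open 6 > 3 → not met
6. surety bond $450,000 ≥ $400,000 → met
7. condition 'issues stored value' holds; tangible net worth $225,000 < $525,000 → not met
8. transaction monitoring calibration 146 days ago vs limit 180 → met
Not met: 1, 2, 3, 4, 5, 7

1, 2, 3, 4, 5, 7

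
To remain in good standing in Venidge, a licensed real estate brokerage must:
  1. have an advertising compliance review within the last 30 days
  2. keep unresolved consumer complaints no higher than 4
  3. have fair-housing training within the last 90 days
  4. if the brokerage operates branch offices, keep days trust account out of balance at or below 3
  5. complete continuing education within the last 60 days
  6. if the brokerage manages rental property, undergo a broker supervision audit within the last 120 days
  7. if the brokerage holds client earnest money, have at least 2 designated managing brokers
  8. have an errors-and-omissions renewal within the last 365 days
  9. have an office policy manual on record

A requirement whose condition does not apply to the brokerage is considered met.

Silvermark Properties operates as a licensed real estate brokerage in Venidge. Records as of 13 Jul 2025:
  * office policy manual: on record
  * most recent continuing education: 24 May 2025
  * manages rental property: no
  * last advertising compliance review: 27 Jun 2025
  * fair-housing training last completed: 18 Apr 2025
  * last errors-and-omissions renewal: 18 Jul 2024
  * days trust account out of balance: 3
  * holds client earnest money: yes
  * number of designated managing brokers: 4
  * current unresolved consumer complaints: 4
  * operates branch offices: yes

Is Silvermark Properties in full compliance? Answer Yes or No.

1. advertising compliance review 16 days ago vs limit 30 → met
2. unresolved consumer complaints 4 ≤ 4 → met
3. fair-housing training 86 days ago vs limit 90 → met
4. condition 'operates branch offices' holds; days trust account out of balance 3 ≤ 3 → met
5. continuing education 50 days ago vs limit 60 → met
6. condition 'manages rental property' does not hold → requirement n/a → met
7. condition 'holds client earnest money' holds; designated managing brokers 4 ≥ 2 → met
8. errors-and-omissions renewal 360 days ago vs limit 365 → met
9. office policy manual present → met
All met.

Yes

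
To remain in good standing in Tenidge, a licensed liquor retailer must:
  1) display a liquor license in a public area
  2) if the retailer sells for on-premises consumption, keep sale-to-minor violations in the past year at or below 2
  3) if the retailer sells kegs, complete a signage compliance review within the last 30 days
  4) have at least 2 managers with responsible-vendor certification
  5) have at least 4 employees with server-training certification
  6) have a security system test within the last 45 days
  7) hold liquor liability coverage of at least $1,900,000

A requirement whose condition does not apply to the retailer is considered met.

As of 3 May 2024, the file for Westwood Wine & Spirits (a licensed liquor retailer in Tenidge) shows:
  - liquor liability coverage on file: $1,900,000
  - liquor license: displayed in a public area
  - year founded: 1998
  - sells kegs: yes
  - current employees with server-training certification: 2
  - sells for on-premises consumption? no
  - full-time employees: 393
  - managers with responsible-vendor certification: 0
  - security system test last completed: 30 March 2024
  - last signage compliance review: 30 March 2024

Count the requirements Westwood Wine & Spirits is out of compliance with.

3

1. liquor license present → met
2. condition 'sells for on-premises consumption' does not hold → requirement n/a → met
3. condition 'sells kegs' holds; signage compliance review 34 days ago vs limit 30 → not met
4. managers with responsible-vendor certification 0 < 2 → not met
5. employees with server-training certification 2 < 4 → not met
6. security system test 34 days ago vs limit 45 → met
7. liquor liability coverage $1,900,000 ≥ $1,900,000 → met
Not met: 3 of 7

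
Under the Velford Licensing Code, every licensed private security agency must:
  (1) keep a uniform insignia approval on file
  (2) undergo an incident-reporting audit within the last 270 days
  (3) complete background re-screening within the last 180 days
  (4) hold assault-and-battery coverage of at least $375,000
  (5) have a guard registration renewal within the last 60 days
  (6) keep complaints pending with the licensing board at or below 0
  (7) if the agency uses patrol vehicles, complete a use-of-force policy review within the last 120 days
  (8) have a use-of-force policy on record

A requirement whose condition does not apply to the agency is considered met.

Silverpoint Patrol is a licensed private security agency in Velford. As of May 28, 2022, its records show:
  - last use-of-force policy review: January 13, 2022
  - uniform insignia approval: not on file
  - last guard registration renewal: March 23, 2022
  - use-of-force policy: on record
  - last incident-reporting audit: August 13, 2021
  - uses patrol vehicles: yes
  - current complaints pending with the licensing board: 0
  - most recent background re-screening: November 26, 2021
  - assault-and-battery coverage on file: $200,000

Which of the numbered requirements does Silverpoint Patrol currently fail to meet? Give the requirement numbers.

1. uniform insignia approval absent → not met
2. incident-reporting audit 288 days ago vs limit 270 → not met
3. background re-screening 183 days ago vs limit 180 → not met
4. assault-and-battery coverage $200,000 < $375,000 → not met
5. guard registration renewal 66 days ago vs limit 60 → not met
6. complaints pending with the licensing board 0 ≤ 0 → met
7. condition 'uses patrol vehicles' holds; use-of-force policy review 135 days ago vs limit 120 → not met
8. use-of-force policy present → met
Not met: 1, 2, 3, 4, 5, 7

1, 2, 3, 4, 5, 7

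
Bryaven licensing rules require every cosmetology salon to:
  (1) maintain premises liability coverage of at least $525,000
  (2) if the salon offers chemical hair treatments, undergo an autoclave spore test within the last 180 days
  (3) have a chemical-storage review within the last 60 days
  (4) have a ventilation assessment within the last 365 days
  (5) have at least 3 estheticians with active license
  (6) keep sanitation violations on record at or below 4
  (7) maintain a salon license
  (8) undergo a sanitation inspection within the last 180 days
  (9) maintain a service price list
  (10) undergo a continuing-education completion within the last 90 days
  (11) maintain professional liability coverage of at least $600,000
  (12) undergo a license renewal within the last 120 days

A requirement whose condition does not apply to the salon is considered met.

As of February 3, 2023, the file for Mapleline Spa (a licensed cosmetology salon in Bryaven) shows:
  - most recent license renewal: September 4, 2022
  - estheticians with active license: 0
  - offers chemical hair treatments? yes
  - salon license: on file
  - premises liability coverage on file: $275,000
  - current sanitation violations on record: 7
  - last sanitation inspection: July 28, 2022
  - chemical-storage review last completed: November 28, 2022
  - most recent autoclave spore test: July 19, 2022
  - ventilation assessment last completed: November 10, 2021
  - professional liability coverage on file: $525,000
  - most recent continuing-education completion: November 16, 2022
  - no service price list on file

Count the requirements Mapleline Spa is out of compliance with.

10

1. premises liability coverage $275,000 < $525,000 → not met
2. condition 'offers chemical hair treatments' holds; autoclave spore test 199 days ago vs limit 180 → not met
3. chemical-storage review 67 days ago vs limit 60 → not met
4. ventilation assessment 450 days ago vs limit 365 → not met
5. estheticians with active license 0 < 3 → not met
6. sanitation violations on record 7 > 4 → not met
7. salon license present → met
8. sanitation inspection 190 days ago vs limit 180 → not met
9. service price list absent → not met
10. continuing-education completion 79 days ago vs limit 90 → met
11. professional liability coverage $525,000 < $600,000 → not met
12. license renewal 152 days ago vs limit 120 → not met
Not met: 10 of 12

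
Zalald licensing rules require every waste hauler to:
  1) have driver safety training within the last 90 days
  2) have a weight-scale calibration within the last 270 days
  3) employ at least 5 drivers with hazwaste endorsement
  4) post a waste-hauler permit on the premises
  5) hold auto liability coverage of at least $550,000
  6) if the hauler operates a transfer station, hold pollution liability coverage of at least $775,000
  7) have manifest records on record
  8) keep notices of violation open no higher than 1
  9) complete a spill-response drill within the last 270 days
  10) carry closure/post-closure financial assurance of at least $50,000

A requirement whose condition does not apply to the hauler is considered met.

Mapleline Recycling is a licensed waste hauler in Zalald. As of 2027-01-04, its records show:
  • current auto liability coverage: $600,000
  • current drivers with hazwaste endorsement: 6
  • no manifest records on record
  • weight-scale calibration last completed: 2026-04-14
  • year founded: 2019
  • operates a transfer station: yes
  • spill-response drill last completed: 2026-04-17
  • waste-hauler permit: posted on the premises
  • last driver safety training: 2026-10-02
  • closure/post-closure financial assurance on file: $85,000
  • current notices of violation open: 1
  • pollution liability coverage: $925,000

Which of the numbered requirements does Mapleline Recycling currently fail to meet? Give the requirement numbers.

1. driver safety training 94 days ago vs limit 90 → not met
2. weight-scale calibration 265 days ago vs limit 270 → met
3. drivers with hazwaste endorsement 6 ≥ 5 → met
4. waste-hauler permit present → met
5. auto liability coverage $600,000 ≥ $550,000 → met
6. condition 'operates a transfer station' holds; pollution liability coverage $925,000 ≥ $775,000 → met
7. manifest records absent → not met
8. notices of violation open 1 ≤ 1 → met
9. spill-response drill 262 days ago vs limit 270 → met
10. closure/post-closure financial assurance $85,000 ≥ $50,000 → met
Not met: 1, 7

1, 7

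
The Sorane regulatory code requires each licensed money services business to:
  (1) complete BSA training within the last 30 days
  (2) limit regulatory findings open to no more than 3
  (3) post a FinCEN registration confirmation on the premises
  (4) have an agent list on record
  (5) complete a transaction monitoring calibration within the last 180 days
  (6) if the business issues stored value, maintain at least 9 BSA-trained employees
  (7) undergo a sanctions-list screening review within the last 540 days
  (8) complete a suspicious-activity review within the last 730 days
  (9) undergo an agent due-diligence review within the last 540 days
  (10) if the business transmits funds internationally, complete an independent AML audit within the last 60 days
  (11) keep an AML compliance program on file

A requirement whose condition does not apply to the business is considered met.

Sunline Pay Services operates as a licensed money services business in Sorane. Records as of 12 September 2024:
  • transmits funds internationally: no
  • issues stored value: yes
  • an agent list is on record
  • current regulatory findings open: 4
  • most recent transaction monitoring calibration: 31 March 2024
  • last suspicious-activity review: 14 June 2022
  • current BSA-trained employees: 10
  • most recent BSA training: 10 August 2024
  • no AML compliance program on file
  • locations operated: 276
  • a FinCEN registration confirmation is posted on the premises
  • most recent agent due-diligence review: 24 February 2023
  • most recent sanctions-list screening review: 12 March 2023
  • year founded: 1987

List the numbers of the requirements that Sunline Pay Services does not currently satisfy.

1, 2, 7, 8, 9, 11

1. BSA training 33 days ago vs limit 30 → not met
2. regulatory findings open 4 > 3 → not met
3. FinCEN registration confirmation present → met
4. agent list present → met
5. transaction monitoring calibration 165 days ago vs limit 180 → met
6. condition 'issues stored value' holds; BSA-trained employees 10 ≥ 9 → met
7. sanctions-list screening review 550 days ago vs limit 540 → not met
8. suspicious-activity review 821 days ago vs limit 730 → not met
9. agent due-diligence review 566 days ago vs limit 540 → not met
10. condition 'transmits funds internationally' does not hold → requirement n/a → met
11. AML compliance program absent → not met
Not met: 1, 2, 7, 8, 9, 11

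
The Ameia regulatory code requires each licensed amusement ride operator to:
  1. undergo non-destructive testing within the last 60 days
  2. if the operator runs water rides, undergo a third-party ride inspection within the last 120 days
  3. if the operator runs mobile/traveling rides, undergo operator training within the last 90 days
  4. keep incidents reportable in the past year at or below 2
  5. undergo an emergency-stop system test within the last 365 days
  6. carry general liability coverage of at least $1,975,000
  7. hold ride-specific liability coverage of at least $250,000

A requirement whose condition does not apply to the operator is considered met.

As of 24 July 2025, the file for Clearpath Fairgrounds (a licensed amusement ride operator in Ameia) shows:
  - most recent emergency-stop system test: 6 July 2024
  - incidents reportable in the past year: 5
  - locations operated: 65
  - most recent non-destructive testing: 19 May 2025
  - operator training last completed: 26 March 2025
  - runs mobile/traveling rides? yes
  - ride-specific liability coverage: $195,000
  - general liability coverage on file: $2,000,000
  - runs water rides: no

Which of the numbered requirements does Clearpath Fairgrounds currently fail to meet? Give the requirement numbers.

1. non-destructive testing 66 days ago vs limit 60 → not met
2. condition 'runs water rides' does not hold → requirement n/a → met
3. condition 'runs mobile/traveling rides' holds; operator training 120 days ago vs limit 90 → not met
4. incidents reportable in the past year 5 > 2 → not met
5. emergency-stop system test 383 days ago vs limit 365 → not met
6. general liability coverage $2,000,000 ≥ $1,975,000 → met
7. ride-specific liability coverage $195,000 < $250,000 → not met
Not met: 1, 3, 4, 5, 7

1, 3, 4, 5, 7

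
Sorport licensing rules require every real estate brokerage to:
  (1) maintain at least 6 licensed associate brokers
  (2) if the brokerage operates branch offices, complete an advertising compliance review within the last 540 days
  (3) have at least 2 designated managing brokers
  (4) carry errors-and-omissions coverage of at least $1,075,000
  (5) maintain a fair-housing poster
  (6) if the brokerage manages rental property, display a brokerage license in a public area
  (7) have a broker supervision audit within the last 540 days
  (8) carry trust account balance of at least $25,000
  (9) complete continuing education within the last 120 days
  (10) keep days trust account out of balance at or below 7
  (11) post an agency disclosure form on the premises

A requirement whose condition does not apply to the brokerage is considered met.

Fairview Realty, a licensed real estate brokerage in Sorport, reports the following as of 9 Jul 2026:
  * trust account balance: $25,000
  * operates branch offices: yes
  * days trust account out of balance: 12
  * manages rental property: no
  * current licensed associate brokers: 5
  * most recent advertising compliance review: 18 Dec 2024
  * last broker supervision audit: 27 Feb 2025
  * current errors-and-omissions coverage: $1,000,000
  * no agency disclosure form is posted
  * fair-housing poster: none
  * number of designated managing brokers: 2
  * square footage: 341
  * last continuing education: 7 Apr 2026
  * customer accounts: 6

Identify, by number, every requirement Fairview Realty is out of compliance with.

1, 2, 4, 5, 10, 11

1. licensed associate brokers 5 < 6 → not met
2. condition 'operates branch offices' holds; advertising compliance review 568 days ago vs limit 540 → not met
3. designated managing brokers 2 ≥ 2 → met
4. errors-and-omissions coverage $1,000,000 < $1,075,000 → not met
5. fair-housing poster absent → not met
6. condition 'manages rental property' does not hold → requirement n/a → met
7. broker supervision audit 497 days ago vs limit 540 → met
8. trust account balance $25,000 ≥ $25,000 → met
9. continuing education 93 days ago vs limit 120 → met
10. days trust account out of balance 12 > 7 → not met
11. agency disclosure form absent → not met
Not met: 1, 2, 4, 5, 10, 11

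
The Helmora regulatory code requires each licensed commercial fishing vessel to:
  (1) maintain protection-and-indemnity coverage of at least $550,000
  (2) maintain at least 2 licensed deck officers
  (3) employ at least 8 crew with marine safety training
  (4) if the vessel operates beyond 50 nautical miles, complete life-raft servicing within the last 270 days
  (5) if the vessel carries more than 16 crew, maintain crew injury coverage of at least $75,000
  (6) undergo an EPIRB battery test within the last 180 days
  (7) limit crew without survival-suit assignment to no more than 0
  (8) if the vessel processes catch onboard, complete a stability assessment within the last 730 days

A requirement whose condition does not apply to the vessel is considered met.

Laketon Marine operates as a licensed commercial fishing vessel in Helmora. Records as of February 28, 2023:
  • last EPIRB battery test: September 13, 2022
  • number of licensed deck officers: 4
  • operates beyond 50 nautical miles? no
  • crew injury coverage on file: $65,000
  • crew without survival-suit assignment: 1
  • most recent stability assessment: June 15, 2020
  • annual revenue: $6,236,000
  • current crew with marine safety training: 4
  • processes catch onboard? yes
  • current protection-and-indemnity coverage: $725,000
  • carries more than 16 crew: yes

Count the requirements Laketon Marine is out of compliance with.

1. protection-and-indemnity coverage $725,000 ≥ $550,000 → met
2. licensed deck officers 4 ≥ 2 → met
3. crew with marine safety training 4 < 8 → not met
4. condition 'operates beyond 50 nautical miles' does not hold → requirement n/a → met
5. condition 'carries more than 16 crew' holds; crew injury coverage $65,000 < $75,000 → not met
6. EPIRB battery test 168 days ago vs limit 180 → met
7. crew without survival-suit assignment 1 > 0 → not met
8. condition 'processes catch onboard' holds; stability assessment 988 days ago vs limit 730 → not met
Not met: 4 of 8

4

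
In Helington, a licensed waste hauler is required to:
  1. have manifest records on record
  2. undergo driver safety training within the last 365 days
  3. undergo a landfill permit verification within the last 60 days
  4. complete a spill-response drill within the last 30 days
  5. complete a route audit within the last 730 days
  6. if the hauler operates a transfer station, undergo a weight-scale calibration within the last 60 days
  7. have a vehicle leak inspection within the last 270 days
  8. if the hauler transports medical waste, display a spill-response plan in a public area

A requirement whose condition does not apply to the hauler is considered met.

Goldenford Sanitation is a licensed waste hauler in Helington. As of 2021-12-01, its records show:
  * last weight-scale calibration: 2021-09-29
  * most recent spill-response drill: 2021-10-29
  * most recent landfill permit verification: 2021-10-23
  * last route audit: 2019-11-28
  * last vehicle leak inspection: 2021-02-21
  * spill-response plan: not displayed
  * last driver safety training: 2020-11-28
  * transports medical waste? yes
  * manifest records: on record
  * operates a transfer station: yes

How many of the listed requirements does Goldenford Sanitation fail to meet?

6

1. manifest records present → met
2. driver safety training 368 days ago vs limit 365 → not met
3. landfill permit verification 39 days ago vs limit 60 → met
4. spill-response drill 33 days ago vs limit 30 → not met
5. route audit 734 days ago vs limit 730 → not met
6. condition 'operates a transfer station' holds; weight-scale calibration 63 days ago vs limit 60 → not met
7. vehicle leak inspection 283 days ago vs limit 270 → not met
8. condition 'transports medical waste' holds; spill-response plan absent → not met
Not met: 6 of 8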